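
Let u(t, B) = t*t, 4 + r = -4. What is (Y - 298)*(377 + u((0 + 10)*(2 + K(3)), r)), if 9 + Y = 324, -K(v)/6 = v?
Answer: 441609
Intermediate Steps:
r = -8 (r = -4 - 4 = -8)
K(v) = -6*v
Y = 315 (Y = -9 + 324 = 315)
u(t, B) = t²
(Y - 298)*(377 + u((0 + 10)*(2 + K(3)), r)) = (315 - 298)*(377 + ((0 + 10)*(2 - 6*3))²) = 17*(377 + (10*(2 - 18))²) = 17*(377 + (10*(-16))²) = 17*(377 + (-160)²) = 17*(377 + 25600) = 17*25977 = 441609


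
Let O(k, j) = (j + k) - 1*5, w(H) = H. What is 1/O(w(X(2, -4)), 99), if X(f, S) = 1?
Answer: 1/95 ≈ 0.010526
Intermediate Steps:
O(k, j) = -5 + j + k (O(k, j) = (j + k) - 5 = -5 + j + k)
1/O(w(X(2, -4)), 99) = 1/(-5 + 99 + 1) = 1/95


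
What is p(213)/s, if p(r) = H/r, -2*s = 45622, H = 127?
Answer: -127/4858743 ≈ -2.6138e-5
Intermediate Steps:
s = -22811 (s = -½*45622 = -22811)
p(r) = 127/r
p(213)/s = (127/213)/(-22811) = (127*(1/213))*(-1/22811) = (127/213)*(-1/22811) = -127/4858743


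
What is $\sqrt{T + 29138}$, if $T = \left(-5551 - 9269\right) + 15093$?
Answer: $\sqrt{29411} \approx 171.5$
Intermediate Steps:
$T = 273$ ($T = -14820 + 15093 = 273$)
$\sqrt{T + 29138} = \sqrt{273 + 29138} = \sqrt{29411}$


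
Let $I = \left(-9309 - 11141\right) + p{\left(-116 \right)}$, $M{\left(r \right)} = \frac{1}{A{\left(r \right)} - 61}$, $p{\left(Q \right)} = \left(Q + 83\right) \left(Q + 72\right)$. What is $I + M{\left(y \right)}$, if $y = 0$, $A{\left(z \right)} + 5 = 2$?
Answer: $- \frac{1215873}{64} \approx -18998.0$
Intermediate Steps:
$A{\left(z \right)} = -3$ ($A{\left(z \right)} = -5 + 2 = -3$)
$p{\left(Q \right)} = \left(72 + Q\right) \left(83 + Q\right)$ ($p{\left(Q \right)} = \left(83 + Q\right) \left(72 + Q\right) = \left(72 + Q\right) \left(83 + Q\right)$)
$M{\left(r \right)} = - \frac{1}{64}$ ($M{\left(r \right)} = \frac{1}{-3 - 61} = \frac{1}{-64} = - \frac{1}{64}$)
$I = -18998$ ($I = \left(-9309 - 11141\right) + \left(5976 + \left(-116\right)^{2} + 155 \left(-116\right)\right) = -20450 + \left(5976 + 13456 - 17980\right) = -20450 + 1452 = -18998$)
$I + M{\left(y \right)} = -18998 - \frac{1}{64} = - \frac{1215873}{64}$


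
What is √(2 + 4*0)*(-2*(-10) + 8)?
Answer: 28*√2 ≈ 39.598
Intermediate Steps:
√(2 + 4*0)*(-2*(-10) + 8) = √(2 + 0)*(20 + 8) = √2*28 = 28*√2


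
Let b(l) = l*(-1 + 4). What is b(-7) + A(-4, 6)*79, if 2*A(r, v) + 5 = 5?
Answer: -21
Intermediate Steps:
b(l) = 3*l (b(l) = l*3 = 3*l)
A(r, v) = 0 (A(r, v) = -5/2 + (½)*5 = -5/2 + 5/2 = 0)
b(-7) + A(-4, 6)*79 = 3*(-7) + 0*79 = -21 + 0 = -21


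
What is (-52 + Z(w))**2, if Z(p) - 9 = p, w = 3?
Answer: 1600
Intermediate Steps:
Z(p) = 9 + p
(-52 + Z(w))**2 = (-52 + (9 + 3))**2 = (-52 + 12)**2 = (-40)**2 = 1600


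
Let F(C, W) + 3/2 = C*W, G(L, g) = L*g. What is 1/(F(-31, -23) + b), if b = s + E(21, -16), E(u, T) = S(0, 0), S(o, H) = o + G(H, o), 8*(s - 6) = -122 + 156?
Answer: 4/2887 ≈ 0.0013855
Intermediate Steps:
s = 41/4 (s = 6 + (-122 + 156)/8 = 6 + (⅛)*34 = 6 + 17/4 = 41/4 ≈ 10.250)
S(o, H) = o + H*o
F(C, W) = -3/2 + C*W
E(u, T) = 0 (E(u, T) = 0*(1 + 0) = 0*1 = 0)
b = 41/4 (b = 41/4 + 0 = 41/4 ≈ 10.250)
1/(F(-31, -23) + b) = 1/((-3/2 - 31*(-23)) + 41/4) = 1/((-3/2 + 713) + 41/4) = 1/(1423/2 + 41/4) = 1/(2887/4) = 4/2887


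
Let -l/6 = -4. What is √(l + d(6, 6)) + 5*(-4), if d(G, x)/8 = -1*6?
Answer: -20 + 2*I*√6 ≈ -20.0 + 4.899*I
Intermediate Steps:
l = 24 (l = -6*(-4) = 24)
d(G, x) = -48 (d(G, x) = 8*(-1*6) = 8*(-6) = -48)
√(l + d(6, 6)) + 5*(-4) = √(24 - 48) + 5*(-4) = √(-24) - 20 = 2*I*√6 - 20 = -20 + 2*I*√6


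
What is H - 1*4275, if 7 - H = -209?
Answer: -4059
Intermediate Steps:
H = 216 (H = 7 - 1*(-209) = 7 + 209 = 216)
H - 1*4275 = 216 - 1*4275 = 216 - 4275 = -4059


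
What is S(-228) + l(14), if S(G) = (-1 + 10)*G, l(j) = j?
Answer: -2038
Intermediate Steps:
S(G) = 9*G
S(-228) + l(14) = 9*(-228) + 14 = -2052 + 14 = -2038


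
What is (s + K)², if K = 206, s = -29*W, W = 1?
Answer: 31329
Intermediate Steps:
s = -29 (s = -29*1 = -29)
(s + K)² = (-29 + 206)² = 177² = 31329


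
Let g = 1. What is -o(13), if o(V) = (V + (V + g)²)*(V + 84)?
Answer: -20273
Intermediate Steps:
o(V) = (84 + V)*(V + (1 + V)²) (o(V) = (V + (V + 1)²)*(V + 84) = (V + (1 + V)²)*(84 + V) = (84 + V)*(V + (1 + V)²))
-o(13) = -(84 + 13³ + 87*13² + 253*13) = -(84 + 2197 + 87*169 + 3289) = -(84 + 2197 + 14703 + 3289) = -1*20273 = -20273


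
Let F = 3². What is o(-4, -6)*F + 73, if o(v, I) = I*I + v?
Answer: 361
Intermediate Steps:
o(v, I) = v + I² (o(v, I) = I² + v = v + I²)
F = 9
o(-4, -6)*F + 73 = (-4 + (-6)²)*9 + 73 = (-4 + 36)*9 + 73 = 32*9 + 73 = 288 + 73 = 361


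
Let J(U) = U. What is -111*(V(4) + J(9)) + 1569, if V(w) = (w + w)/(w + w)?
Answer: 459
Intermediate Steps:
V(w) = 1 (V(w) = (2*w)/((2*w)) = (2*w)*(1/(2*w)) = 1)
-111*(V(4) + J(9)) + 1569 = -111*(1 + 9) + 1569 = -111*10 + 1569 = -1110 + 1569 = 459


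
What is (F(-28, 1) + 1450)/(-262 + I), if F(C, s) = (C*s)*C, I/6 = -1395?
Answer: -1117/4316 ≈ -0.25880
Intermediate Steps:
I = -8370 (I = 6*(-1395) = -8370)
F(C, s) = s*C**2
(F(-28, 1) + 1450)/(-262 + I) = (1*(-28)**2 + 1450)/(-262 - 8370) = (1*784 + 1450)/(-8632) = (784 + 1450)*(-1/8632) = 2234*(-1/8632) = -1117/4316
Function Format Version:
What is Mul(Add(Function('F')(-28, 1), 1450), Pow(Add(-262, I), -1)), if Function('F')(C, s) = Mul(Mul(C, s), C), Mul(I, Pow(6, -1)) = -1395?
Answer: Rational(-1117, 4316) ≈ -0.25880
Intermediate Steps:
I = -8370 (I = Mul(6, -1395) = -8370)
Function('F')(C, s) = Mul(s, Pow(C, 2))
Mul(Add(Function('F')(-28, 1), 1450), Pow(Add(-262, I), -1)) = Mul(Add(Mul(1, Pow(-28, 2)), 1450), Pow(Add(-262, -8370), -1)) = Mul(Add(Mul(1, 784), 1450), Pow(-8632, -1)) = Mul(Add(784, 1450), Rational(-1, 8632)) = Mul(2234, Rational(-1, 8632)) = Rational(-1117, 4316)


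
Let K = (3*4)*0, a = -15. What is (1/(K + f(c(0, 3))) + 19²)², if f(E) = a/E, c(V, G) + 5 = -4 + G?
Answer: 3265249/25 ≈ 1.3061e+5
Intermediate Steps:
c(V, G) = -9 + G (c(V, G) = -5 + (-4 + G) = -9 + G)
f(E) = -15/E
K = 0 (K = 12*0 = 0)
(1/(K + f(c(0, 3))) + 19²)² = (1/(0 - 15/(-9 + 3)) + 19²)² = (1/(0 - 15/(-6)) + 361)² = (1/(0 - 15*(-⅙)) + 361)² = (1/(0 + 5/2) + 361)² = (1/(5/2) + 361)² = (⅖ + 361)² = (1807/5)² = 3265249/25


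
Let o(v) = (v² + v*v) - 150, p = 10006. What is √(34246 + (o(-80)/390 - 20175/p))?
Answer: √5219701431202986/390234 ≈ 185.14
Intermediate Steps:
o(v) = -150 + 2*v² (o(v) = (v² + v²) - 150 = 2*v² - 150 = -150 + 2*v²)
√(34246 + (o(-80)/390 - 20175/p)) = √(34246 + ((-150 + 2*(-80)²)/390 - 20175/10006)) = √(34246 + ((-150 + 2*6400)*(1/390) - 20175*1/10006)) = √(34246 + ((-150 + 12800)*(1/390) - 20175/10006)) = √(34246 + (12650*(1/390) - 20175/10006)) = √(34246 + (1265/39 - 20175/10006)) = √(34246 + 11870765/390234) = √(13375824329/390234) = √5219701431202986/390234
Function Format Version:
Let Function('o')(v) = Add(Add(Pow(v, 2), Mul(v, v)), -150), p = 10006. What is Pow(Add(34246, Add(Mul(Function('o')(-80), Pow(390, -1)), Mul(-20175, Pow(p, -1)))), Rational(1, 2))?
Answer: Mul(Rational(1, 390234), Pow(5219701431202986, Rational(1, 2))) ≈ 185.14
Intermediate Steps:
Function('o')(v) = Add(-150, Mul(2, Pow(v, 2))) (Function('o')(v) = Add(Add(Pow(v, 2), Pow(v, 2)), -150) = Add(Mul(2, Pow(v, 2)), -150) = Add(-150, Mul(2, Pow(v, 2))))
Pow(Add(34246, Add(Mul(Function('o')(-80), Pow(390, -1)), Mul(-20175, Pow(p, -1)))), Rational(1, 2)) = Pow(Add(34246, Add(Mul(Add(-150, Mul(2, Pow(-80, 2))), Pow(390, -1)), Mul(-20175, Pow(10006, -1)))), Rational(1, 2)) = Pow(Add(34246, Add(Mul(Add(-150, Mul(2, 6400)), Rational(1, 390)), Mul(-20175, Rational(1, 10006)))), Rational(1, 2)) = Pow(Add(34246, Add(Mul(Add(-150, 12800), Rational(1, 390)), Rational(-20175, 10006))), Rational(1, 2)) = Pow(Add(34246, Add(Mul(12650, Rational(1, 390)), Rational(-20175, 10006))), Rational(1, 2)) = Pow(Add(34246, Add(Rational(1265, 39), Rational(-20175, 10006))), Rational(1, 2)) = Pow(Add(34246, Rational(11870765, 390234)), Rational(1, 2)) = Pow(Rational(13375824329, 390234), Rational(1, 2)) = Mul(Rational(1, 390234), Pow(5219701431202986, Rational(1, 2)))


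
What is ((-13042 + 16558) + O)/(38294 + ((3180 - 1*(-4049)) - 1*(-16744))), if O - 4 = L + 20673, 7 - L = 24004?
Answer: 196/62267 ≈ 0.0031477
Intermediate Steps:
L = -23997 (L = 7 - 1*24004 = 7 - 24004 = -23997)
O = -3320 (O = 4 + (-23997 + 20673) = 4 - 3324 = -3320)
((-13042 + 16558) + O)/(38294 + ((3180 - 1*(-4049)) - 1*(-16744))) = ((-13042 + 16558) - 3320)/(38294 + ((3180 - 1*(-4049)) - 1*(-16744))) = (3516 - 3320)/(38294 + ((3180 + 4049) + 16744)) = 196/(38294 + (7229 + 16744)) = 196/(38294 + 23973) = 196/62267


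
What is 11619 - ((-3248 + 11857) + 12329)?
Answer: -9319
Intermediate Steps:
11619 - ((-3248 + 11857) + 12329) = 11619 - (8609 + 12329) = 11619 - 1*20938 = 11619 - 20938 = -9319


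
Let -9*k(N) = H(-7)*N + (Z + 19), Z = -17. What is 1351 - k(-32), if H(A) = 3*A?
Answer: 12833/9 ≈ 1425.9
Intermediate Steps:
k(N) = -2/9 + 7*N/3 (k(N) = -((3*(-7))*N + (-17 + 19))/9 = -(-21*N + 2)/9 = -(2 - 21*N)/9 = -2/9 + 7*N/3)
1351 - k(-32) = 1351 - (-2/9 + (7/3)*(-32)) = 1351 - (-2/9 - 224/3) = 1351 - 1*(-674/9) = 1351 + 674/9 = 12833/9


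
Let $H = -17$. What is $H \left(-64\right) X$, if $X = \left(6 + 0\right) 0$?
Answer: $0$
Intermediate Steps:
$X = 0$ ($X = 6 \cdot 0 = 0$)
$H \left(-64\right) X = \left(-17\right) \left(-64\right) 0 = 1088 \cdot 0 = 0$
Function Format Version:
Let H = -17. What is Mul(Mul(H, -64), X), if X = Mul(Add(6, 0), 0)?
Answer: 0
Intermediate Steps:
X = 0 (X = Mul(6, 0) = 0)
Mul(Mul(H, -64), X) = Mul(Mul(-17, -64), 0) = Mul(1088, 0) = 0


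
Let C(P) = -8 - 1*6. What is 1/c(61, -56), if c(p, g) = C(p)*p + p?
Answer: -1/793 ≈ -0.0012610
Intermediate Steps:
C(P) = -14 (C(P) = -8 - 6 = -14)
c(p, g) = -13*p (c(p, g) = -14*p + p = -13*p)
1/c(61, -56) = 1/(-13*61) = 1/(-793) = -1/793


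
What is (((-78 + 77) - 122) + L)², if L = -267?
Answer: 152100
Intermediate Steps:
(((-78 + 77) - 122) + L)² = (((-78 + 77) - 122) - 267)² = ((-1 - 122) - 267)² = (-123 - 267)² = (-390)² = 152100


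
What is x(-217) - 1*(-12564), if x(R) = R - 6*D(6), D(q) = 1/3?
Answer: 12345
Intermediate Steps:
D(q) = 1/3
x(R) = -2 + R (x(R) = R - 6*1/3 = R - 2 = -2 + R)
x(-217) - 1*(-12564) = (-2 - 217) - 1*(-12564) = -219 + 12564 = 12345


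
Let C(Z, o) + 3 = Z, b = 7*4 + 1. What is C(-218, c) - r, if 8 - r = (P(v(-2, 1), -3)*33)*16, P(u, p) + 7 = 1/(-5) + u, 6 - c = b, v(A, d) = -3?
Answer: -28073/5 ≈ -5614.6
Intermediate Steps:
b = 29 (b = 28 + 1 = 29)
c = -23 (c = 6 - 1*29 = 6 - 29 = -23)
P(u, p) = -36/5 + u (P(u, p) = -7 + (1/(-5) + u) = -7 + (-⅕ + u) = -36/5 + u)
C(Z, o) = -3 + Z
r = 26968/5 (r = 8 - (-36/5 - 3)*33*16 = 8 - (-51/5*33)*16 = 8 - (-1683)*16/5 = 8 - 1*(-26928/5) = 8 + 26928/5 = 26968/5 ≈ 5393.6)
C(-218, c) - r = (-3 - 218) - 1*26968/5 = -221 - 26968/5 = -28073/5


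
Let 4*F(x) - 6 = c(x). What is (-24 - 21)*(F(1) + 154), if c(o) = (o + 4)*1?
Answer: -28215/4 ≈ -7053.8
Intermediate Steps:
c(o) = 4 + o (c(o) = (4 + o)*1 = 4 + o)
F(x) = 5/2 + x/4 (F(x) = 3/2 + (4 + x)/4 = 3/2 + (1 + x/4) = 5/2 + x/4)
(-24 - 21)*(F(1) + 154) = (-24 - 21)*((5/2 + (1/4)*1) + 154) = -45*((5/2 + 1/4) + 154) = -45*(11/4 + 154) = -45*627/4 = -28215/4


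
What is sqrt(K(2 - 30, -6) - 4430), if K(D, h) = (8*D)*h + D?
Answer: 3*I*sqrt(346) ≈ 55.803*I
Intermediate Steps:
K(D, h) = D + 8*D*h (K(D, h) = 8*D*h + D = D + 8*D*h)
sqrt(K(2 - 30, -6) - 4430) = sqrt((2 - 30)*(1 + 8*(-6)) - 4430) = sqrt(-28*(1 - 48) - 4430) = sqrt(-28*(-47) - 4430) = sqrt(1316 - 4430) = sqrt(-3114) = 3*I*sqrt(346)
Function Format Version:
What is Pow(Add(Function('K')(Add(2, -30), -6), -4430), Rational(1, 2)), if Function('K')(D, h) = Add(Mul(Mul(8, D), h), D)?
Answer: Mul(3, I, Pow(346, Rational(1, 2))) ≈ Mul(55.803, I)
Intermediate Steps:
Function('K')(D, h) = Add(D, Mul(8, D, h)) (Function('K')(D, h) = Add(Mul(8, D, h), D) = Add(D, Mul(8, D, h)))
Pow(Add(Function('K')(Add(2, -30), -6), -4430), Rational(1, 2)) = Pow(Add(Mul(Add(2, -30), Add(1, Mul(8, -6))), -4430), Rational(1, 2)) = Pow(Add(Mul(-28, Add(1, -48)), -4430), Rational(1, 2)) = Pow(Add(Mul(-28, -47), -4430), Rational(1, 2)) = Pow(Add(1316, -4430), Rational(1, 2)) = Pow(-3114, Rational(1, 2)) = Mul(3, I, Pow(346, Rational(1, 2)))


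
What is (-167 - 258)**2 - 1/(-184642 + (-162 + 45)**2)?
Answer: 30878385626/170953 ≈ 1.8063e+5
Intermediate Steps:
(-167 - 258)**2 - 1/(-184642 + (-162 + 45)**2) = (-425)**2 - 1/(-184642 + (-117)**2) = 180625 - 1/(-184642 + 13689) = 180625 - 1/(-170953) = 180625 - 1*(-1/170953) = 180625 + 1/170953 = 30878385626/170953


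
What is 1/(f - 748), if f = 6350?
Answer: 1/5602 ≈ 0.00017851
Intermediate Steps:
1/(f - 748) = 1/(6350 - 748) = 1/5602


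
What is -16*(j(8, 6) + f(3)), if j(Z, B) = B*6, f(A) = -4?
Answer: -512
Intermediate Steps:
j(Z, B) = 6*B
-16*(j(8, 6) + f(3)) = -16*(6*6 - 4) = -16*(36 - 4) = -16*32 = -512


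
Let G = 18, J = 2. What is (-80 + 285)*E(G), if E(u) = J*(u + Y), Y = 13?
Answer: 12710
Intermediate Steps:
E(u) = 26 + 2*u (E(u) = 2*(u + 13) = 2*(13 + u) = 26 + 2*u)
(-80 + 285)*E(G) = (-80 + 285)*(26 + 2*18) = 205*(26 + 36) = 205*62 = 12710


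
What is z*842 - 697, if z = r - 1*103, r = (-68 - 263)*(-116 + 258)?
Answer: -39663107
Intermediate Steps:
r = -47002 (r = -331*142 = -47002)
z = -47105 (z = -47002 - 1*103 = -47002 - 103 = -47105)
z*842 - 697 = -47105*842 - 697 = -39662410 - 697 = -39663107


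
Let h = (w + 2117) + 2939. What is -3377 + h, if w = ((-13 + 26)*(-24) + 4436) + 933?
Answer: 6736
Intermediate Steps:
w = 5057 (w = (13*(-24) + 4436) + 933 = (-312 + 4436) + 933 = 4124 + 933 = 5057)
h = 10113 (h = (5057 + 2117) + 2939 = 7174 + 2939 = 10113)
-3377 + h = -3377 + 10113 = 6736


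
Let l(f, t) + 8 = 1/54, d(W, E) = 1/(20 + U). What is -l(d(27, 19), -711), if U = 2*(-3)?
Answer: 431/54 ≈ 7.9815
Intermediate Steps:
U = -6
d(W, E) = 1/14 (d(W, E) = 1/(20 - 6) = 1/14)
l(f, t) = -431/54 (l(f, t) = -8 + 1/54 = -431/54)
-l(d(27, 19), -711) = -1*(-431/54) = 431/54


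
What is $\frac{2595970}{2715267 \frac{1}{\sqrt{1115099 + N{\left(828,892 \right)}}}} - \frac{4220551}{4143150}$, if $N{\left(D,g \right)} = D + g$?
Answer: $- \frac{4220551}{4143150} + \frac{2595970 \sqrt{124091}}{905089} \approx 1009.3$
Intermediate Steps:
$\frac{2595970}{2715267 \frac{1}{\sqrt{1115099 + N{\left(828,892 \right)}}}} - \frac{4220551}{4143150} = \frac{2595970}{2715267 \frac{1}{\sqrt{1115099 + \left(828 + 892\right)}}} - \frac{4220551}{4143150} = \frac{2595970}{2715267 \frac{1}{\sqrt{1115099 + 1720}}} - \frac{4220551}{4143150} = \frac{2595970}{2715267 \frac{1}{\sqrt{1116819}}} - \frac{4220551}{4143150} = \frac{2595970}{2715267 \frac{1}{3 \sqrt{124091}}} - \frac{4220551}{4143150} = \frac{2595970}{2715267 \frac{\sqrt{124091}}{372273}} - \frac{4220551}{4143150} = \frac{2595970}{\frac{905089}{124091} \sqrt{124091}} - \frac{4220551}{4143150} = 2595970 \frac{\sqrt{124091}}{905089} - \frac{4220551}{4143150} = \frac{2595970 \sqrt{124091}}{905089} - \frac{4220551}{4143150} = - \frac{4220551}{4143150} + \frac{2595970 \sqrt{124091}}{905089}$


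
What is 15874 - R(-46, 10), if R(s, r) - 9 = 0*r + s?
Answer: 15911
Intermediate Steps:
R(s, r) = 9 + s (R(s, r) = 9 + (0*r + s) = 9 + (0 + s) = 9 + s)
15874 - R(-46, 10) = 15874 - (9 - 46) = 15874 - 1*(-37) = 15874 + 37 = 15911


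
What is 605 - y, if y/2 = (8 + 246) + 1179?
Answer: -2261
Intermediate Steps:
y = 2866 (y = 2*((8 + 246) + 1179) = 2*(254 + 1179) = 2*1433 = 2866)
605 - y = 605 - 1*2866 = 605 - 2866 = -2261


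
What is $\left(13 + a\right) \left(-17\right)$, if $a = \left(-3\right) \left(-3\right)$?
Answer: $-374$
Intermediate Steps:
$a = 9$
$\left(13 + a\right) \left(-17\right) = \left(13 + 9\right) \left(-17\right) = 22 \left(-17\right) = -374$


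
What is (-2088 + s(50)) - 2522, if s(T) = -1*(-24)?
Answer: -4586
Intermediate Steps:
s(T) = 24
(-2088 + s(50)) - 2522 = (-2088 + 24) - 2522 = -2064 - 2522 = -4586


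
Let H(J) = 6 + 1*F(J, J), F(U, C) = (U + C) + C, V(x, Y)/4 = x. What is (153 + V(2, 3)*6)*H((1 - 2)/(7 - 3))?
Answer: 4221/4 ≈ 1055.3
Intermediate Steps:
V(x, Y) = 4*x
F(U, C) = U + 2*C (F(U, C) = (C + U) + C = U + 2*C)
H(J) = 6 + 3*J (H(J) = 6 + 1*(J + 2*J) = 6 + 1*(3*J) = 6 + 3*J)
(153 + V(2, 3)*6)*H((1 - 2)/(7 - 3)) = (153 + (4*2)*6)*(6 + 3*((1 - 2)/(7 - 3))) = (153 + 8*6)*(6 + 3*(-1/4)) = (153 + 48)*(6 + 3*(-1*¼)) = 201*(6 + 3*(-¼)) = 201*(6 - ¾) = 201*(21/4) = 4221/4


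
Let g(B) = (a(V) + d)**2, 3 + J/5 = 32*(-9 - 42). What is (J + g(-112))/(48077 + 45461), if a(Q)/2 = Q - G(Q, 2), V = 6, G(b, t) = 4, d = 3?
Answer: -4063/46769 ≈ -0.086874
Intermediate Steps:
J = -8175 (J = -15 + 5*(32*(-9 - 42)) = -15 + 5*(32*(-51)) = -15 + 5*(-1632) = -15 - 8160 = -8175)
a(Q) = -8 + 2*Q (a(Q) = 2*(Q - 1*4) = 2*(Q - 4) = 2*(-4 + Q) = -8 + 2*Q)
g(B) = 49 (g(B) = ((-8 + 2*6) + 3)**2 = ((-8 + 12) + 3)**2 = (4 + 3)**2 = 7**2 = 49)
(J + g(-112))/(48077 + 45461) = (-8175 + 49)/(48077 + 45461) = -8126/93538 = -8126*1/93538 = -4063/46769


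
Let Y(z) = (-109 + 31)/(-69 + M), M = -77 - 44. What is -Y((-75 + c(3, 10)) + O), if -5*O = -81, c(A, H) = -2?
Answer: -39/95 ≈ -0.41053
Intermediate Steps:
M = -121
O = 81/5 (O = -1/5*(-81) = 81/5 ≈ 16.200)
Y(z) = 39/95 (Y(z) = (-109 + 31)/(-69 - 121) = -78/(-190) = -78*(-1/190) = 39/95)
-Y((-75 + c(3, 10)) + O) = -1*39/95 = -39/95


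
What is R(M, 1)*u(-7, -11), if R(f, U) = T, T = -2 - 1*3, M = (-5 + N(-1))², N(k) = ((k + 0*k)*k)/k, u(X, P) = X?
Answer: 35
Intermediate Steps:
N(k) = k (N(k) = ((k + 0)*k)/k = (k*k)/k = k²/k = k)
M = 36 (M = (-5 - 1)² = (-6)² = 36)
T = -5 (T = -2 - 3 = -5)
R(f, U) = -5
R(M, 1)*u(-7, -11) = -5*(-7) = 35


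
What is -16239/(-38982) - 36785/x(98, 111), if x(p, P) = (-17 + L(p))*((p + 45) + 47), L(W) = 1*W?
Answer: -19733911/9998883 ≈ -1.9736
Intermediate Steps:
L(W) = W
x(p, P) = (-17 + p)*(92 + p) (x(p, P) = (-17 + p)*((p + 45) + 47) = (-17 + p)*((45 + p) + 47) = (-17 + p)*(92 + p))
-16239/(-38982) - 36785/x(98, 111) = -16239/(-38982) - 36785/(-1564 + 98**2 + 75*98) = -16239*(-1/38982) - 36785/(-1564 + 9604 + 7350) = 5413/12994 - 36785/15390 = 5413/12994 - 36785*1/15390 = 5413/12994 - 7357/3078 = -19733911/9998883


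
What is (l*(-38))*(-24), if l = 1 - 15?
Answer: -12768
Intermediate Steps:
l = -14
(l*(-38))*(-24) = -14*(-38)*(-24) = 532*(-24) = -12768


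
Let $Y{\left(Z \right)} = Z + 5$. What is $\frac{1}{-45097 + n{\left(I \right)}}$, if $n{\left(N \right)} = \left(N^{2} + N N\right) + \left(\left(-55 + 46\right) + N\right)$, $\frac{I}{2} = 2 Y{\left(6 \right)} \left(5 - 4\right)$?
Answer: $- \frac{1}{41190} \approx -2.4278 \cdot 10^{-5}$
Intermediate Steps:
$Y{\left(Z \right)} = 5 + Z$
$I = 44$ ($I = 2 \cdot 2 \left(5 + 6\right) \left(5 - 4\right) = 2 \cdot 2 \cdot 11 \cdot 1 = 2 \cdot 22 \cdot 1 = 2 \cdot 22 = 44$)
$n{\left(N \right)} = -9 + N + 2 N^{2}$ ($n{\left(N \right)} = \left(N^{2} + N^{2}\right) + \left(-9 + N\right) = 2 N^{2} + \left(-9 + N\right) = -9 + N + 2 N^{2}$)
$\frac{1}{-45097 + n{\left(I \right)}} = \frac{1}{-45097 + \left(-9 + 44 + 2 \cdot 44^{2}\right)} = \frac{1}{-45097 + \left(-9 + 44 + 2 \cdot 1936\right)} = \frac{1}{-45097 + \left(-9 + 44 + 3872\right)} = \frac{1}{-45097 + 3907} = \frac{1}{-41190} = - \frac{1}{41190}$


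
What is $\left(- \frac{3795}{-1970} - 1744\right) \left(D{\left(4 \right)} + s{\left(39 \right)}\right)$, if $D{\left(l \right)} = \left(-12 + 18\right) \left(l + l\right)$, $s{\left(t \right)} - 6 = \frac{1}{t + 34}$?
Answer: $- \frac{2706384511}{28762} \approx -94096.0$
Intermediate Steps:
$s{\left(t \right)} = 6 + \frac{1}{34 + t}$ ($s{\left(t \right)} = 6 + \frac{1}{t + 34} = 6 + \frac{1}{34 + t}$)
$D{\left(l \right)} = 12 l$ ($D{\left(l \right)} = 6 \cdot 2 l = 12 l$)
$\left(- \frac{3795}{-1970} - 1744\right) \left(D{\left(4 \right)} + s{\left(39 \right)}\right) = \left(- \frac{3795}{-1970} - 1744\right) \left(12 \cdot 4 + \frac{205 + 6 \cdot 39}{34 + 39}\right) = \left(\left(-3795\right) \left(- \frac{1}{1970}\right) - 1744\right) \left(48 + \frac{205 + 234}{73}\right) = \left(\frac{759}{394} - 1744\right) \left(48 + \frac{1}{73} \cdot 439\right) = - \frac{686377 \left(48 + \frac{439}{73}\right)}{394} = \left(- \frac{686377}{394}\right) \frac{3943}{73} = - \frac{2706384511}{28762}$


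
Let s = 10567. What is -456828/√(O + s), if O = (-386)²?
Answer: -456828*√159563/159563 ≈ -1143.6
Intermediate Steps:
O = 148996
-456828/√(O + s) = -456828/√(148996 + 10567) = -456828*√159563/159563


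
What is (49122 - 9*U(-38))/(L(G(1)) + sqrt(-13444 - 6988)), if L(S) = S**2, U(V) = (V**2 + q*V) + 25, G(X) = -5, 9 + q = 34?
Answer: 370425/7019 - 59268*I*sqrt(1277)/7019 ≈ 52.775 - 301.75*I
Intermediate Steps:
q = 25 (q = -9 + 34 = 25)
U(V) = 25 + V**2 + 25*V (U(V) = (V**2 + 25*V) + 25 = 25 + V**2 + 25*V)
(49122 - 9*U(-38))/(L(G(1)) + sqrt(-13444 - 6988)) = (49122 - 9*(25 + (-38)**2 + 25*(-38)))/((-5)**2 + sqrt(-13444 - 6988)) = (49122 - 9*(25 + 1444 - 950))/(25 + sqrt(-20432)) = (49122 - 9*519)/(25 + 4*I*sqrt(1277)) = (49122 - 4671)/(25 + 4*I*sqrt(1277)) = 44451/(25 + 4*I*sqrt(1277))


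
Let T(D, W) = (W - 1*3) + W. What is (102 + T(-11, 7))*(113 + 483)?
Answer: 67348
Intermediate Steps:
T(D, W) = -3 + 2*W (T(D, W) = (W - 3) + W = (-3 + W) + W = -3 + 2*W)
(102 + T(-11, 7))*(113 + 483) = (102 + (-3 + 2*7))*(113 + 483) = (102 + (-3 + 14))*596 = (102 + 11)*596 = 113*596 = 67348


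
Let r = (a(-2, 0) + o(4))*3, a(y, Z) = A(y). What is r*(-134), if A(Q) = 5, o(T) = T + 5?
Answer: -5628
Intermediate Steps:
o(T) = 5 + T
a(y, Z) = 5
r = 42 (r = (5 + (5 + 4))*3 = (5 + 9)*3 = 14*3 = 42)
r*(-134) = 42*(-134) = -5628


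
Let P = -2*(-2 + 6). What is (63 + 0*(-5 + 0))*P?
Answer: -504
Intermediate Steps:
P = -8 (P = -2*4 = -8)
(63 + 0*(-5 + 0))*P = (63 + 0*(-5 + 0))*(-8) = (63 + 0*(-5))*(-8) = (63 + 0)*(-8) = 63*(-8) = -504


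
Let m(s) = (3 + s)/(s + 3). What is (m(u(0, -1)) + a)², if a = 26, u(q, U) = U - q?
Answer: 729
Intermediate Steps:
m(s) = 1 (m(s) = (3 + s)/(3 + s) = 1)
(m(u(0, -1)) + a)² = (1 + 26)² = 27² = 729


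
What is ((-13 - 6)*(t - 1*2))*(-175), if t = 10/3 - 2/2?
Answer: 3325/3 ≈ 1108.3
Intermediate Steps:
t = 7/3 (t = 10*(⅓) - 2*½ = 10/3 - 1 = 7/3 ≈ 2.3333)
((-13 - 6)*(t - 1*2))*(-175) = ((-13 - 6)*(7/3 - 1*2))*(-175) = -19*(7/3 - 2)*(-175) = -19*⅓*(-175) = -19/3*(-175) = 3325/3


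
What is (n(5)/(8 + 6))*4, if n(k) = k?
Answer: 10/7 ≈ 1.4286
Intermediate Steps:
(n(5)/(8 + 6))*4 = (5/(8 + 6))*4 = (5/14)*4 = 10/7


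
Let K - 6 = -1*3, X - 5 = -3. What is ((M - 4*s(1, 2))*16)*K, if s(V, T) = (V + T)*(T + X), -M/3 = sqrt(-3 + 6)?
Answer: -2304 - 144*sqrt(3) ≈ -2553.4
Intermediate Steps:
X = 2 (X = 5 - 3 = 2)
M = -3*sqrt(3) (M = -3*sqrt(-3 + 6) = -3*sqrt(3) ≈ -5.1962)
s(V, T) = (2 + T)*(T + V) (s(V, T) = (V + T)*(T + 2) = (T + V)*(2 + T) = (2 + T)*(T + V))
K = 3 (K = 6 - 1*3 = 6 - 3 = 3)
((M - 4*s(1, 2))*16)*K = ((-3*sqrt(3) - 4*(2**2 + 2*2 + 2*1 + 2*1))*16)*3 = ((-3*sqrt(3) - 4*(4 + 4 + 2 + 2))*16)*3 = ((-3*sqrt(3) - 4*12)*16)*3 = ((-3*sqrt(3) - 48)*16)*3 = ((-48 - 3*sqrt(3))*16)*3 = (-768 - 48*sqrt(3))*3 = -2304 - 144*sqrt(3)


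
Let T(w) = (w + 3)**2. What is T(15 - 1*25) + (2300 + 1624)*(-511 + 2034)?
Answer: 5976301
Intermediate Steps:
T(w) = (3 + w)**2
T(15 - 1*25) + (2300 + 1624)*(-511 + 2034) = (3 + (15 - 1*25))**2 + (2300 + 1624)*(-511 + 2034) = (3 + (15 - 25))**2 + 3924*1523 = (3 - 10)**2 + 5976252 = (-7)**2 + 5976252 = 49 + 5976252 = 5976301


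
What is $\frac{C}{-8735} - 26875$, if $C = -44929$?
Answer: $- \frac{234708196}{8735} \approx -26870.0$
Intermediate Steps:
$\frac{C}{-8735} - 26875 = - \frac{44929}{-8735} - 26875 = \left(-44929\right) \left(- \frac{1}{8735}\right) - 26875 = \frac{44929}{8735} - 26875 = - \frac{234708196}{8735}$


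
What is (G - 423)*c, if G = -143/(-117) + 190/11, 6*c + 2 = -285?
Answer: 5746601/297 ≈ 19349.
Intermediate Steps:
c = -287/6 (c = -⅓ + (⅙)*(-285) = -⅓ - 95/2 = -287/6 ≈ -47.833)
G = 1831/99 (G = -143*(-1/117) + 190*(1/11) = 11/9 + 190/11 = 1831/99 ≈ 18.495)
(G - 423)*c = (1831/99 - 423)*(-287/6) = -40046/99*(-287/6) = 5746601/297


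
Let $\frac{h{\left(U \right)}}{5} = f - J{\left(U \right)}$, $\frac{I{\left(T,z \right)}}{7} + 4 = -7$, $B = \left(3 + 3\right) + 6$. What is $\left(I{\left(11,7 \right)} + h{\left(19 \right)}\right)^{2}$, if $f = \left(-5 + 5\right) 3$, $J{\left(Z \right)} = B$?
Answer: $18769$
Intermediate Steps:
$B = 12$ ($B = 6 + 6 = 12$)
$J{\left(Z \right)} = 12$
$I{\left(T,z \right)} = -77$ ($I{\left(T,z \right)} = -28 + 7 \left(-7\right) = -28 - 49 = -77$)
$f = 0$ ($f = 0 \cdot 3 = 0$)
$h{\left(U \right)} = -60$ ($h{\left(U \right)} = 5 \left(0 - 12\right) = 5 \left(-12\right) = -60$)
$\left(I{\left(11,7 \right)} + h{\left(19 \right)}\right)^{2} = \left(-77 - 60\right)^{2} = \left(-137\right)^{2} = 18769$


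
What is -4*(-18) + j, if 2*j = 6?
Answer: 75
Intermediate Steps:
j = 3 (j = (½)*6 = 3)
-4*(-18) + j = -4*(-18) + 3 = 72 + 3 = 75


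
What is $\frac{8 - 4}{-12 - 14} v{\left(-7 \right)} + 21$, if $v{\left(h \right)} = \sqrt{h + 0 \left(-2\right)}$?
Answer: $21 - \frac{2 i \sqrt{7}}{13} \approx 21.0 - 0.40704 i$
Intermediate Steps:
$v{\left(h \right)} = \sqrt{h}$ ($v{\left(h \right)} = \sqrt{h + 0} = \sqrt{h}$)
$\frac{8 - 4}{-12 - 14} v{\left(-7 \right)} + 21 = \frac{8 - 4}{-12 - 14} \sqrt{-7} + 21 = \frac{4}{-26} i \sqrt{7} + 21 = 4 \left(- \frac{1}{26}\right) i \sqrt{7} + 21 = - \frac{2 i \sqrt{7}}{13} + 21 = 21 - \frac{2 i \sqrt{7}}{13}$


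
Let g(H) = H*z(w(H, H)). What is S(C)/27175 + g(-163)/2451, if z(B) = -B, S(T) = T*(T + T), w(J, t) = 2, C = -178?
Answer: 164174018/66605925 ≈ 2.4649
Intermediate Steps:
S(T) = 2*T² (S(T) = T*(2*T) = 2*T²)
g(H) = -2*H (g(H) = H*(-1*2) = H*(-2) = -2*H)
S(C)/27175 + g(-163)/2451 = (2*(-178)²)/27175 - 2*(-163)/2451 = (2*31684)*(1/27175) + 326*(1/2451) = 63368*(1/27175) + 326/2451 = 63368/27175 + 326/2451 = 164174018/66605925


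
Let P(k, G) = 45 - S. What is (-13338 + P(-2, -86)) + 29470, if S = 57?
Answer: 16120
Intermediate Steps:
P(k, G) = -12 (P(k, G) = 45 - 1*57 = 45 - 57 = -12)
(-13338 + P(-2, -86)) + 29470 = (-13338 - 12) + 29470 = -13350 + 29470 = 16120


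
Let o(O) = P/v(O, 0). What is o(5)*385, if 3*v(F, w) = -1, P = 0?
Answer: 0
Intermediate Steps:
v(F, w) = -⅓ (v(F, w) = (⅓)*(-1) = -⅓)
o(O) = 0 (o(O) = 0/(-⅓) = 0*(-3) = 0)
o(5)*385 = 0*385 = 0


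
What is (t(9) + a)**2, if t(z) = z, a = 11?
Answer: 400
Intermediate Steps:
(t(9) + a)**2 = (9 + 11)**2 = 20**2 = 400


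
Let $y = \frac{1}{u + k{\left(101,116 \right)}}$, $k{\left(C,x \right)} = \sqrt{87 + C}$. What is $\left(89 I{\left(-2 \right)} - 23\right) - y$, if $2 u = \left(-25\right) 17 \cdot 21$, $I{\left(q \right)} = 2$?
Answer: $\frac{12346523165}{79654873} + \frac{8 \sqrt{47}}{79654873} \approx 155.0$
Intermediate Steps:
$u = - \frac{8925}{2}$ ($u = \frac{\left(-25\right) 17 \cdot 21}{2} = \frac{\left(-425\right) 21}{2} = \frac{1}{2} \left(-8925\right) = - \frac{8925}{2} \approx -4462.5$)
$y = \frac{1}{- \frac{8925}{2} + 2 \sqrt{47}}$ ($y = \frac{1}{- \frac{8925}{2} + \sqrt{87 + 101}} = \frac{1}{- \frac{8925}{2} + \sqrt{188}} = \frac{1}{- \frac{8925}{2} + 2 \sqrt{47}} \approx -0.00022478$)
$\left(89 I{\left(-2 \right)} - 23\right) - y = \left(89 \cdot 2 - 23\right) - \left(- \frac{17850}{79654873} - \frac{8 \sqrt{47}}{79654873}\right) = \left(178 - 23\right) + \left(\frac{17850}{79654873} + \frac{8 \sqrt{47}}{79654873}\right) = 155 + \left(\frac{17850}{79654873} + \frac{8 \sqrt{47}}{79654873}\right) = \frac{12346523165}{79654873} + \frac{8 \sqrt{47}}{79654873}$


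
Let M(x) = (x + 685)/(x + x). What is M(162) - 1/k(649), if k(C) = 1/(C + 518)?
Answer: -377261/324 ≈ -1164.4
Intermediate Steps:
k(C) = 1/(518 + C)
M(x) = (685 + x)/(2*x) (M(x) = (685 + x)/((2*x)) = (685 + x)*(1/(2*x)) = (685 + x)/(2*x))
M(162) - 1/k(649) = (½)*(685 + 162)/162 - 1/(1/(518 + 649)) = (½)*(1/162)*847 - 1/(1/1167) = 847/324 - 1/1/1167 = 847/324 - 1*1167 = 847/324 - 1167 = -377261/324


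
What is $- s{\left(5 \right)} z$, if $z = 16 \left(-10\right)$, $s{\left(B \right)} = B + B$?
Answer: $1600$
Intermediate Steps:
$s{\left(B \right)} = 2 B$
$z = -160$
$- s{\left(5 \right)} z = - 2 \cdot 5 \left(-160\right) = \left(-1\right) 10 \left(-160\right) = \left(-10\right) \left(-160\right) = 1600$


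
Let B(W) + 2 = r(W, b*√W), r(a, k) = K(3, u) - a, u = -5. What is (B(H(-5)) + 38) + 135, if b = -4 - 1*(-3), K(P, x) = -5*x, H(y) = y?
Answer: 201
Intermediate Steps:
b = -1 (b = -4 + 3 = -1)
r(a, k) = 25 - a (r(a, k) = -5*(-5) - a = 25 - a)
B(W) = 23 - W (B(W) = -2 + (25 - W) = 23 - W)
(B(H(-5)) + 38) + 135 = ((23 - 1*(-5)) + 38) + 135 = ((23 + 5) + 38) + 135 = (28 + 38) + 135 = 66 + 135 = 201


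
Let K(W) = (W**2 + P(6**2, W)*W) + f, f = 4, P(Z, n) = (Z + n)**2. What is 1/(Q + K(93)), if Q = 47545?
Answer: 1/1603811 ≈ 6.2352e-7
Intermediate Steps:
K(W) = 4 + W**2 + W*(36 + W)**2 (K(W) = (W**2 + (6**2 + W)**2*W) + 4 = (W**2 + (36 + W)**2*W) + 4 = (W**2 + W*(36 + W)**2) + 4 = 4 + W**2 + W*(36 + W)**2)
1/(Q + K(93)) = 1/(47545 + (4 + 93**2 + 93*(36 + 93)**2)) = 1/(47545 + (4 + 8649 + 93*129**2)) = 1/(47545 + (4 + 8649 + 93*16641)) = 1/(47545 + (4 + 8649 + 1547613)) = 1/(47545 + 1556266) = 1/1603811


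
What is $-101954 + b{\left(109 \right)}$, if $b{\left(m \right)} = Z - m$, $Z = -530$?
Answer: $-102593$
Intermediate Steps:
$b{\left(m \right)} = -530 - m$
$-101954 + b{\left(109 \right)} = -101954 - 639 = -102593$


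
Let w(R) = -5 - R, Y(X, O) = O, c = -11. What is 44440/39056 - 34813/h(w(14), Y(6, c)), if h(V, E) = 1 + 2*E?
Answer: 170073721/102522 ≈ 1658.9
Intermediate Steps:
44440/39056 - 34813/h(w(14), Y(6, c)) = 44440/39056 - 34813/(1 + 2*(-11)) = 44440*(1/39056) - 34813/(1 - 22) = 5555/4882 - 34813/(-21) = 5555/4882 - 34813*(-1/21) = 5555/4882 + 34813/21 = 170073721/102522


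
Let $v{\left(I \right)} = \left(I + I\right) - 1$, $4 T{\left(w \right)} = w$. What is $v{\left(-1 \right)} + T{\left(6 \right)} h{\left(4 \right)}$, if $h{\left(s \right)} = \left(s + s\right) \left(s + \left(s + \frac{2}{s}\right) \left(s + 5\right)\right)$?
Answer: $531$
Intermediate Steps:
$T{\left(w \right)} = \frac{w}{4}$
$h{\left(s \right)} = 2 s \left(s + \left(5 + s\right) \left(s + \frac{2}{s}\right)\right)$ ($h{\left(s \right)} = 2 s \left(s + \left(s + \frac{2}{s}\right) \left(5 + s\right)\right) = 2 s \left(s + \left(5 + s\right) \left(s + \frac{2}{s}\right)\right)$)
$v{\left(I \right)} = -1 + 2 I$ ($v{\left(I \right)} = 2 I - 1 = -1 + 2 I$)
$v{\left(-1 \right)} + T{\left(6 \right)} h{\left(4 \right)} = \left(-1 + 2 \left(-1\right)\right) + \frac{1}{4} \cdot 6 \left(20 + 2 \cdot 4^{3} + 4 \cdot 4 + 12 \cdot 4^{2}\right) = \left(-1 - 2\right) + \frac{3 \left(20 + 2 \cdot 64 + 16 + 12 \cdot 16\right)}{2} = -3 + \frac{3 \left(20 + 128 + 16 + 192\right)}{2} = -3 + \frac{3}{2} \cdot 356 = -3 + 534 = 531$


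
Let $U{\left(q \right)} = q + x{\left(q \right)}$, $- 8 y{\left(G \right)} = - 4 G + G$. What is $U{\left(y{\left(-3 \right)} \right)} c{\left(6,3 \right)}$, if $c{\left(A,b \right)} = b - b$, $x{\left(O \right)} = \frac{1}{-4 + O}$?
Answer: $0$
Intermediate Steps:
$y{\left(G \right)} = \frac{3 G}{8}$ ($y{\left(G \right)} = - \frac{- 4 G + G}{8} = - \frac{\left(-3\right) G}{8} = \frac{3 G}{8}$)
$c{\left(A,b \right)} = 0$
$U{\left(q \right)} = q + \frac{1}{-4 + q}$
$U{\left(y{\left(-3 \right)} \right)} c{\left(6,3 \right)} = \frac{1 + \frac{3}{8} \left(-3\right) \left(-4 + \frac{3}{8} \left(-3\right)\right)}{-4 + \frac{3}{8} \left(-3\right)} 0 = \frac{1 - \frac{9 \left(-4 - \frac{9}{8}\right)}{8}}{-4 - \frac{9}{8}} \cdot 0 = \frac{1 - - \frac{369}{64}}{- \frac{41}{8}} \cdot 0 = - \frac{8 \left(1 + \frac{369}{64}\right)}{41} \cdot 0 = \left(- \frac{8}{41}\right) \frac{433}{64} \cdot 0 = \left(- \frac{433}{328}\right) 0 = 0$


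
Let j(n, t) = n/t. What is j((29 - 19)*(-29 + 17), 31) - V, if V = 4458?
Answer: -138318/31 ≈ -4461.9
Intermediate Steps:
j((29 - 19)*(-29 + 17), 31) - V = ((29 - 19)*(-29 + 17))/31 - 1*4458 = (10*(-12))*(1/31) - 4458 = -120*1/31 - 4458 = -120/31 - 4458 = -138318/31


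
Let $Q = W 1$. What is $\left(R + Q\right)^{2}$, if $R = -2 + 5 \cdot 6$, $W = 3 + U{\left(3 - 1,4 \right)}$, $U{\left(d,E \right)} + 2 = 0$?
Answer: $841$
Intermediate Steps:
$U{\left(d,E \right)} = -2$ ($U{\left(d,E \right)} = -2 + 0 = -2$)
$W = 1$ ($W = 3 - 2 = 1$)
$Q = 1$ ($Q = 1 \cdot 1 = 1$)
$R = 28$ ($R = -2 + 30 = 28$)
$\left(R + Q\right)^{2} = \left(28 + 1\right)^{2} = 29^{2} = 841$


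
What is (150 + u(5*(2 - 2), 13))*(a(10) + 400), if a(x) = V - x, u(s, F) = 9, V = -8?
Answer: 60738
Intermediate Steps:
a(x) = -8 - x
(150 + u(5*(2 - 2), 13))*(a(10) + 400) = (150 + 9)*((-8 - 1*10) + 400) = 159*((-8 - 10) + 400) = 159*(-18 + 400) = 159*382 = 60738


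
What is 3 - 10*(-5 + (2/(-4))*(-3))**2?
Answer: -239/2 ≈ -119.50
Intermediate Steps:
3 - 10*(-5 + (2/(-4))*(-3))**2 = 3 - 10*(-5 + (2*(-1/4))*(-3))**2 = 3 - 10*(-5 - 1/2*(-3))**2 = 3 - 10*(-5 + 3/2)**2 = 3 - 10*(-7/2)**2 = 3 - 10*49/4 = 3 - 245/2 = -239/2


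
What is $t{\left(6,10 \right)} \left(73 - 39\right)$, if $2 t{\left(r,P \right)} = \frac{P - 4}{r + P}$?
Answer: $\frac{51}{8} \approx 6.375$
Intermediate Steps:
$t{\left(r,P \right)} = \frac{-4 + P}{2 \left(P + r\right)}$ ($t{\left(r,P \right)} = \frac{\left(P - 4\right) \frac{1}{r + P}}{2} = \frac{\left(-4 + P\right) \frac{1}{P + r}}{2} = \frac{\frac{1}{P + r} \left(-4 + P\right)}{2} = \frac{-4 + P}{2 \left(P + r\right)}$)
$t{\left(6,10 \right)} \left(73 - 39\right) = \frac{-2 + \frac{1}{2} \cdot 10}{10 + 6} \left(73 - 39\right) = \frac{-2 + 5}{16} \cdot 34 = \frac{1}{16} \cdot 3 \cdot 34 = \frac{3}{16} \cdot 34 = \frac{51}{8}$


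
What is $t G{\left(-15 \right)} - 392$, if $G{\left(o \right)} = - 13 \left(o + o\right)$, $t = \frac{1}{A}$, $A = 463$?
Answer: $- \frac{181106}{463} \approx -391.16$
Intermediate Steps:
$t = \frac{1}{463} \approx 0.0021598$
$G{\left(o \right)} = - 26 o$ ($G{\left(o \right)} = - 13 \cdot 2 o = - 26 o$)
$t G{\left(-15 \right)} - 392 = \frac{\left(-26\right) \left(-15\right)}{463} - 392 = \frac{1}{463} \cdot 390 - 392 = \frac{390}{463} - 392 = - \frac{181106}{463}$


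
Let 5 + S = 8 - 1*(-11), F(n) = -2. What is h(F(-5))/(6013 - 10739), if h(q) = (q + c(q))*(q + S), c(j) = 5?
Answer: -18/2363 ≈ -0.0076174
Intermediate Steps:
S = 14 (S = -5 + (8 - 1*(-11)) = -5 + (8 + 11) = -5 + 19 = 14)
h(q) = (5 + q)*(14 + q) (h(q) = (q + 5)*(q + 14) = (5 + q)*(14 + q))
h(F(-5))/(6013 - 10739) = (70 + (-2)**2 + 19*(-2))/(6013 - 10739) = (70 + 4 - 38)/(-4726) = -1/4726*36 = -18/2363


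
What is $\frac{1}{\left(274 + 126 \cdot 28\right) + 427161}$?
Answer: $\frac{1}{430963} \approx 2.3204 \cdot 10^{-6}$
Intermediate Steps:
$\frac{1}{\left(274 + 126 \cdot 28\right) + 427161} = \frac{1}{\left(274 + 3528\right) + 427161} = \frac{1}{3802 + 427161} = \frac{1}{430963}$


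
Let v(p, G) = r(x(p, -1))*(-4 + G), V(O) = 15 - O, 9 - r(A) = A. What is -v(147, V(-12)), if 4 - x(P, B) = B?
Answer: -92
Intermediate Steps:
x(P, B) = 4 - B
r(A) = 9 - A
v(p, G) = -16 + 4*G (v(p, G) = (9 - (4 - 1*(-1)))*(-4 + G) = (9 - (4 + 1))*(-4 + G) = (9 - 1*5)*(-4 + G) = (9 - 5)*(-4 + G) = 4*(-4 + G) = -16 + 4*G)
-v(147, V(-12)) = -(-16 + 4*(15 - 1*(-12))) = -(-16 + 4*(15 + 12)) = -(-16 + 4*27) = -(-16 + 108) = -1*92 = -92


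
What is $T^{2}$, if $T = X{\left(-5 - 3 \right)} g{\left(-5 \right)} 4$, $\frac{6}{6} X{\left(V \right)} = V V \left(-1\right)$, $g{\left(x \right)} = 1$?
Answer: $65536$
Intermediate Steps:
$X{\left(V \right)} = - V^{2}$ ($X{\left(V \right)} = V V \left(-1\right) = V^{2} \left(-1\right) = - V^{2}$)
$T = -256$ ($T = - \left(-5 - 3\right)^{2} \cdot 1 \cdot 4 = - \left(-8\right)^{2} \cdot 1 \cdot 4 = \left(-1\right) 64 \cdot 1 \cdot 4 = \left(-64\right) 1 \cdot 4 = \left(-64\right) 4 = -256$)
$T^{2} = \left(-256\right)^{2} = 65536$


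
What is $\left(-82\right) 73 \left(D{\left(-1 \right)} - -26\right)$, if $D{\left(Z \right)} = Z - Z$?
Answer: $-155636$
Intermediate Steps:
$D{\left(Z \right)} = 0$
$\left(-82\right) 73 \left(D{\left(-1 \right)} - -26\right) = \left(-82\right) 73 \left(0 - -26\right) = - 5986 \left(0 + 26\right) = \left(-5986\right) 26 = -155636$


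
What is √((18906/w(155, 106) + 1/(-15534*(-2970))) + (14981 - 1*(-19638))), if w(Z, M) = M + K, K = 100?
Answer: √2419208340826556691555/264000330 ≈ 186.31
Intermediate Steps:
w(Z, M) = 100 + M (w(Z, M) = M + 100 = 100 + M)
√((18906/w(155, 106) + 1/(-15534*(-2970))) + (14981 - 1*(-19638))) = √((18906/(100 + 106) + 1/(-15534*(-2970))) + (14981 - 1*(-19638))) = √((18906/206 - 1/15534*(-1/2970)) + (14981 + 19638)) = √((18906*(1/206) + 1/46135980) + 34619) = √((9453/103 + 1/46135980) + 34619) = √(436123419043/4752005940 + 34619) = √(164945817055903/4752005940) = √2419208340826556691555/264000330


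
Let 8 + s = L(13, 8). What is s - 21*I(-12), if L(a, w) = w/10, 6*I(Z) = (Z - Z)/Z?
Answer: -36/5 ≈ -7.2000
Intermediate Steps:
I(Z) = 0 (I(Z) = ((Z - Z)/Z)/6 = (0/Z)/6 = (⅙)*0 = 0)
L(a, w) = w/10 (L(a, w) = w*(⅒) = w/10)
s = -36/5 (s = -8 + (⅒)*8 = -8 + ⅘ = -36/5 ≈ -7.2000)
s - 21*I(-12) = -36/5 - 21*0 = -36/5 + 0 = -36/5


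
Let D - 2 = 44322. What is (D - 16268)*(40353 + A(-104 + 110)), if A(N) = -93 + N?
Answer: 1129702896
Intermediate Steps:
D = 44324 (D = 2 + 44322 = 44324)
(D - 16268)*(40353 + A(-104 + 110)) = (44324 - 16268)*(40353 + (-93 + (-104 + 110))) = 28056*(40353 + (-93 + 6)) = 28056*(40353 - 87) = 28056*40266 = 1129702896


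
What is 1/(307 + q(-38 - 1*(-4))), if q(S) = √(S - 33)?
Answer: 307/94316 - I*√67/94316 ≈ 0.003255 - 8.6786e-5*I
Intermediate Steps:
q(S) = √(-33 + S)
1/(307 + q(-38 - 1*(-4))) = 1/(307 + √(-33 + (-38 - 1*(-4)))) = 1/(307 + √(-33 + (-38 + 4))) = 1/(307 + √(-33 - 34)) = 1/(307 + √(-67)) = 1/(307 + I*√67)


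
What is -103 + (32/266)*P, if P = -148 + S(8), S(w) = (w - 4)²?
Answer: -15811/133 ≈ -118.88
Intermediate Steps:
S(w) = (-4 + w)²
P = -132 (P = -148 + (-4 + 8)² = -148 + 4² = -148 + 16 = -132)
-103 + (32/266)*P = -103 + (32/266)*(-132) = -103 + (32*(1/266))*(-132) = -103 + (16/133)*(-132) = -103 - 2112/133 = -15811/133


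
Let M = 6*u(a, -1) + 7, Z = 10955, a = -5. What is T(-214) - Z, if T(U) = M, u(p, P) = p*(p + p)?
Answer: -10648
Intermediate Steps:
u(p, P) = 2*p² (u(p, P) = p*(2*p) = 2*p²)
M = 307 (M = 6*(2*(-5)²) + 7 = 6*(2*25) + 7 = 6*50 + 7 = 300 + 7 = 307)
T(U) = 307
T(-214) - Z = 307 - 1*10955 = 307 - 10955 = -10648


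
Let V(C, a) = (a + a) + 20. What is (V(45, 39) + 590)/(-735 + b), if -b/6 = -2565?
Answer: 688/14655 ≈ 0.046946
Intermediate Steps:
V(C, a) = 20 + 2*a (V(C, a) = 2*a + 20 = 20 + 2*a)
b = 15390 (b = -6*(-2565) = 15390)
(V(45, 39) + 590)/(-735 + b) = ((20 + 2*39) + 590)/(-735 + 15390) = ((20 + 78) + 590)/14655 = (98 + 590)*(1/14655) = 688*(1/14655) = 688/14655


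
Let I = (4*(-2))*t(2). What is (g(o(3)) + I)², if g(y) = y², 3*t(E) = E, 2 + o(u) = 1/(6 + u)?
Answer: 20449/6561 ≈ 3.1167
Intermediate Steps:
o(u) = -2 + 1/(6 + u)
t(E) = E/3
I = -16/3 (I = (4*(-2))*((⅓)*2) = -8*⅔ = -16/3 ≈ -5.3333)
(g(o(3)) + I)² = (((-11 - 2*3)/(6 + 3))² - 16/3)² = (((-11 - 6)/9)² - 16/3)² = (((⅑)*(-17))² - 16/3)² = ((-17/9)² - 16/3)² = (289/81 - 16/3)² = (-143/81)² = 20449/6561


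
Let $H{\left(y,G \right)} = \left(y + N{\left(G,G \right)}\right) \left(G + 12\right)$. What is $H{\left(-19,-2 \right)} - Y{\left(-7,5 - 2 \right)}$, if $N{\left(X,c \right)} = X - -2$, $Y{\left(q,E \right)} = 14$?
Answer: $-204$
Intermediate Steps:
$N{\left(X,c \right)} = 2 + X$ ($N{\left(X,c \right)} = X + 2 = 2 + X$)
$H{\left(y,G \right)} = \left(12 + G\right) \left(2 + G + y\right)$ ($H{\left(y,G \right)} = \left(y + \left(2 + G\right)\right) \left(G + 12\right) = \left(2 + G + y\right) \left(12 + G\right) = \left(12 + G\right) \left(2 + G + y\right)$)
$H{\left(-19,-2 \right)} - Y{\left(-7,5 - 2 \right)} = \left(24 + \left(-2\right)^{2} + 12 \left(-19\right) + 14 \left(-2\right) - -38\right) - 14 = \left(24 + 4 - 228 - 28 + 38\right) - 14 = -190 - 14 = -204$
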